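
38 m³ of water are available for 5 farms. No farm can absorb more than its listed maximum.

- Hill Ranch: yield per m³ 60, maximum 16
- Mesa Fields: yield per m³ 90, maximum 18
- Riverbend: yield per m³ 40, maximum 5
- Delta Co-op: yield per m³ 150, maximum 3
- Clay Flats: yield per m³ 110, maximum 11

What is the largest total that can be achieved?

3640

Order the farms by yield per m³: Delta Co-op 150 > Clay Flats 110 > Mesa Fields 90 > Hill Ranch 60 > Riverbend 40.
Delta Co-op takes 3 to reach its cap of 3 — 35 left.
Clay Flats takes 11 to reach its cap of 11 — 24 left.
Mesa Fields takes 18 to reach its cap of 18 — 6 left.
Hill Ranch: +6 (room for 16) → 6. Pool exhausted.
Total = 60×6 + 90×18 + 150×3 + 110×11 = 3640.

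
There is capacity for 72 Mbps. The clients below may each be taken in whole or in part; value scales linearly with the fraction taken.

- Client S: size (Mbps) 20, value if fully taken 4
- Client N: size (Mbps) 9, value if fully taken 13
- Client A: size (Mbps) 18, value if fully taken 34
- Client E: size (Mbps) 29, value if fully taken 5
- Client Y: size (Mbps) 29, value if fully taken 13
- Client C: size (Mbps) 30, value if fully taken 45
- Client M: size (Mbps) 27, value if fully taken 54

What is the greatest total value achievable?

Rank by value-to-size ratio: Client M 54/27≈2, Client A 34/18≈1.89, Client C 45/30≈1.5, Client N 13/9≈1.44, Client Y 13/29≈0.448, Client S 4/20≈0.2, Client E 5/29≈0.172.
Client M: take in full, 27 Mbps for value 54 — 45 left.
Take all of Client A (18 Mbps, value 34) — 27 Mbps left.
27 Mbps left: a 27/30 share of Client C gives 45×27/30 = 40.5.
Total value = 128.5.

128.5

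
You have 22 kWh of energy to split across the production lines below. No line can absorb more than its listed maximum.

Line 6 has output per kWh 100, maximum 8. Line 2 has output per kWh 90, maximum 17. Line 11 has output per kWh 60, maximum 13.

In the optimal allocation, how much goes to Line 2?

14

Order the production lines by output per kWh: Line 6 100 > Line 2 90 > Line 11 60.
Line 6: +8 to 8 (cap) — 14 left.
Only 14 left; Line 2 takes them to reach 14.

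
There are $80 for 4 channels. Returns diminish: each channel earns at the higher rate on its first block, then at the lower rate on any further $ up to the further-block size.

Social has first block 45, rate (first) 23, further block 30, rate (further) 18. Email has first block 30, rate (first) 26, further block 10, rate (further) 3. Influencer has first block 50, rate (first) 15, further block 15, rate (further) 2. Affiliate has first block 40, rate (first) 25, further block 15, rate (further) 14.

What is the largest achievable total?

2010

Rank every tier by rate: Email/tier1 26 > Affiliate/tier1 25 > Social/tier1 23 > Social/tier2 18 > Influencer/tier1 15 > Affiliate/tier2 14 > Email/tier2 3 > Influencer/tier2 2.
Fill Email tier1 block (30 at 26) ; 50 left.
Affiliate/tier1 (25): +40 ; 10 left.
Social/tier1: +10 of 45 at 23; pool empty.
Total = 26×30 + 25×40 + 23×10 = 2010.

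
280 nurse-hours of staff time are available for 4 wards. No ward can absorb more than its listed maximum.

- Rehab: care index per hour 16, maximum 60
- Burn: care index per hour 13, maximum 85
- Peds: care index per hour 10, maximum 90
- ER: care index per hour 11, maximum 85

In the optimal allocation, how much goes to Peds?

50

Rank by care index per hour: Rehab 16 > Burn 13 > ER 11 > Peds 10.
Rehab takes 60 to reach its cap of 60 — 220 left.
Give Burn 85 to hit its cap of 85 — 135 left.
Give ER 85 to hit its cap of 85 — 50 left.
Only 50 left; Peds takes them to reach 50.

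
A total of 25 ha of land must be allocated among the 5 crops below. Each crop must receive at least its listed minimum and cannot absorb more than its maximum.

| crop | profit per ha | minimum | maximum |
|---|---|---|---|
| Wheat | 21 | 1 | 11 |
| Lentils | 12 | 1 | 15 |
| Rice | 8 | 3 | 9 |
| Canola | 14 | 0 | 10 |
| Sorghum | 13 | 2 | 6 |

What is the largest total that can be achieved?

405

Meeting every minimum uses 1+1+3+0+2 = 7 ha, leaving 18.
Highest profit per ha first: Wheat 21 > Canola 14 > Sorghum 13 > Lentils 12 > Rice 8.
Give Wheat 10 more to hit its cap of 11 → 8 left.
Canola has room for 10 more but only 8 remain, so it gets 8.
Total = 21×11 + 12×1 + 8×3 + 14×8 + 13×2 = 405.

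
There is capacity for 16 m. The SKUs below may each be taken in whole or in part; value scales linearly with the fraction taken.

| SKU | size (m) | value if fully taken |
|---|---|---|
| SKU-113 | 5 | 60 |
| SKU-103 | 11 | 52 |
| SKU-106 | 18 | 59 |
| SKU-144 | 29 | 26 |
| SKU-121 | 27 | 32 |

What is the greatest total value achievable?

Best value per unit of size first: SKU-113 60/5≈12, SKU-103 52/11≈4.73, SKU-106 59/18≈3.28, SKU-121 32/27≈1.19, SKU-144 26/29≈0.897.
Take all of SKU-113 (5 m, value 60) → 11 m left.
SKU-103: take in full, 11 m for value 52 → 0 left.
Total value = 112.

112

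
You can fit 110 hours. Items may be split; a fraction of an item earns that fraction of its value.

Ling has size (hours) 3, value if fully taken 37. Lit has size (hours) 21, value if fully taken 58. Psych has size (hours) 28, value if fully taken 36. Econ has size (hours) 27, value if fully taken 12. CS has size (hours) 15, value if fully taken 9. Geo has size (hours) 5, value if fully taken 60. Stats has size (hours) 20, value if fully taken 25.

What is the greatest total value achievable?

233

Best value per unit of size first: Ling 37/3≈12.3, Geo 60/5≈12, Lit 58/21≈2.76, Psych 36/28≈1.29, Stats 25/20≈1.25, CS 9/15≈0.6, Econ 12/27≈0.444.
Take all of Ling (3 hours, value 37) → 107 hours left.
Take all of Geo (5 hours, value 60) → 102 hours left.
Lit: take in full, 21 hours for value 58 → 81 left.
Take all of Psych (28 hours, value 36) → 53 hours left.
All 20 hours of Stats fit (value 25) → 33 remain.
Take all of CS (15 hours, value 9) → 18 hours left.
Fill the last 18 hours with part of Econ: 18/27 of it earns 8.
Total value = 233.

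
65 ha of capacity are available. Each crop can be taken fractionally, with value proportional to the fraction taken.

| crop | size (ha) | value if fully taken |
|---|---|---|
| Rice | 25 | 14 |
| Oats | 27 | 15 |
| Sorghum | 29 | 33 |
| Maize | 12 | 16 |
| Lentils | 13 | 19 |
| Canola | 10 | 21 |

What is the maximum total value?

Sort by value density: Canola 21/10≈2.1, Lentils 19/13≈1.46, Maize 16/12≈1.33, Sorghum 33/29≈1.14, Rice 14/25≈0.56, Oats 15/27≈0.556.
All 10 ha of Canola fit (value 21) → 55 remain.
Take all of Lentils (13 ha, value 19) → 42 ha left.
Take all of Maize (12 ha, value 16) → 30 ha left.
All 29 ha of Sorghum fit (value 33) → 1 remain.
1 ha left: a 1/25 share of Rice gives 14×1/25 = 0.56.
Total value = 89.56.

89.56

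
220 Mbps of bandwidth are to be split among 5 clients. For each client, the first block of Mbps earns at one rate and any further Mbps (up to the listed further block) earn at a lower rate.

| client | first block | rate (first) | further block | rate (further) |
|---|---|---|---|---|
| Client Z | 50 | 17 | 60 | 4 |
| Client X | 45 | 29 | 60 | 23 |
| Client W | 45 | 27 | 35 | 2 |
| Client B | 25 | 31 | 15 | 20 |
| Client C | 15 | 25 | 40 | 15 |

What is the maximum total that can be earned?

5605

Rank every tier by rate: Client B/T1 31 > Client X/T1 29 > Client W/T1 27 > Client C/T1 25 > Client X/T2 23 > Client B/T2 20 > Client Z/T1 17 > Client C/T2 15 > Client Z/T2 4 > Client W/T2 2.
Client B/T1 (31): +25 ; 195 left.
Fill Client X T1 block (45 at 29) ; 150 left.
Client W T1 at 27: fill all 45 ; 105 left.
Fill Client C T1 block (15 at 25) ; 90 left.
Client X T2 at 23: fill all 60 ; 30 left.
Fill Client B T2 block (15 at 20) ; 15 left.
15 remain; put them into Client Z T1 at 17.
Total = 31×25 + 29×45 + 27×45 + 25×15 + 23×60 + 20×15 + 17×15 = 5605.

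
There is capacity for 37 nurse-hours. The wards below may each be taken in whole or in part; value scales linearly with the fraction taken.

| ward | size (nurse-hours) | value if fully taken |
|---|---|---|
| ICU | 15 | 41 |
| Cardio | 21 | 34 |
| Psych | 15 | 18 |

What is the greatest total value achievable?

76.2

Rank by value-to-size ratio: ICU 41/15≈2.73, Cardio 34/21≈1.62, Psych 18/15≈1.2.
ICU: take in full, 15 nurse-hours for value 41 → 22 left.
Take all of Cardio (21 nurse-hours, value 34) → 1 nurse-hours left.
Fill the last 1 nurse-hours with part of Psych: 1/15 of it earns 1.2.
Total value = 76.2.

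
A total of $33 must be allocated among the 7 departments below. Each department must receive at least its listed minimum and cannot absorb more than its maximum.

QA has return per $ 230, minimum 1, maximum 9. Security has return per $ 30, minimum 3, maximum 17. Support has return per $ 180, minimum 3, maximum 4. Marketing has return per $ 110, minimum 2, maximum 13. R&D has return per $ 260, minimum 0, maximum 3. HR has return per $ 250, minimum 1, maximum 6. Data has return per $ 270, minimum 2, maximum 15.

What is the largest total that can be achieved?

7410

Meeting every minimum uses 1+3+3+2+0+1+2 = 12 $, leaving 21.
Highest return per $ first: Data 270 > R&D 260 > HR 250 > QA 230 > Support 180 > Marketing 110 > Security 30.
Data takes 13 more to reach its cap of 15 ; 8 left.
Give R&D 3 more to hit its cap of 3 ; 5 left.
HR: +5 to 6 (cap) ; 0 left.
Total = 230×1 + 30×3 + 180×3 + 110×2 + 260×3 + 250×6 + 270×15 = 7410.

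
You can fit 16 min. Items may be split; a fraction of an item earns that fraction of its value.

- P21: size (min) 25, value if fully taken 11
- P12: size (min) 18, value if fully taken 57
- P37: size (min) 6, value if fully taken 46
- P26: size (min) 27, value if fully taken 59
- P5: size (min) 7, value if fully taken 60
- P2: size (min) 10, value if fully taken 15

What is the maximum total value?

115.5

Best value per unit of size first: P5 60/7≈8.57, P37 46/6≈7.67, P12 57/18≈3.17, P26 59/27≈2.19, P2 15/10≈1.5, P21 11/25≈0.44.
All 7 min of P5 fit (value 60) → 9 remain.
All 6 min of P37 fit (value 46) → 3 remain.
Only 3 min remain; take 3/18 of P12 for value 57×3/18 = 9.5.
Total value = 115.5.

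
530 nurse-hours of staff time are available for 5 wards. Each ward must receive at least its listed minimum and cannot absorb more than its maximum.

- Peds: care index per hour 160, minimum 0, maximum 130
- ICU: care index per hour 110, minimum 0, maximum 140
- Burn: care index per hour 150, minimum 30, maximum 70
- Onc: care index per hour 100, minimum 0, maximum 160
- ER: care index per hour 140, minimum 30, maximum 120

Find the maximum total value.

Meeting every minimum uses 0+0+30+0+30 = 60 nurse-hours, leaving 470.
Rank by care index per hour: Peds 160 > Burn 150 > ER 140 > ICU 110 > Onc 100.
Give Peds 130 more to hit its cap of 130 — 340 left.
Give Burn 40 more to hit its cap of 70 — 300 left.
Give ER 90 more to hit its cap of 120 — 210 left.
ICU takes 140 more to reach its cap of 140 — 70 left.
Only 70 left; Onc takes them to reach 70.
Total = 160×130 + 110×140 + 150×70 + 100×70 + 140×120 = 70500.

70500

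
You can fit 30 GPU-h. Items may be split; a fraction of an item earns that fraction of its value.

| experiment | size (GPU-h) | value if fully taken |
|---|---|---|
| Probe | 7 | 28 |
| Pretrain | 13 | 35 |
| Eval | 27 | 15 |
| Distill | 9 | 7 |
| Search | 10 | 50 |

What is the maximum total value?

Sort by value density: Search 50/10≈5, Probe 28/7≈4, Pretrain 35/13≈2.69, Distill 7/9≈0.778, Eval 15/27≈0.556.
All 10 GPU-h of Search fit (value 50) → 20 remain.
Take all of Probe (7 GPU-h, value 28) → 13 GPU-h left.
Pretrain: take in full, 13 GPU-h for value 35 → 0 left.
Total value = 113.

113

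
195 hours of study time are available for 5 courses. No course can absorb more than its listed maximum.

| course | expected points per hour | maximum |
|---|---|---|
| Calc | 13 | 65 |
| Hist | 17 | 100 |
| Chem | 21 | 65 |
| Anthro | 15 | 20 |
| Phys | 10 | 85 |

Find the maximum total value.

3495

Rank by expected points per hour: Chem 21 > Hist 17 > Anthro 15 > Calc 13 > Phys 10.
Chem takes 65 to reach its cap of 65 ; 130 left.
Give Hist 100 to hit its cap of 100 ; 30 left.
Anthro: +20 to 20 (cap) ; 10 left.
Calc has room for 65 but only 10 remain, so it gets 10.
Total = 13×10 + 17×100 + 21×65 + 15×20 = 3495.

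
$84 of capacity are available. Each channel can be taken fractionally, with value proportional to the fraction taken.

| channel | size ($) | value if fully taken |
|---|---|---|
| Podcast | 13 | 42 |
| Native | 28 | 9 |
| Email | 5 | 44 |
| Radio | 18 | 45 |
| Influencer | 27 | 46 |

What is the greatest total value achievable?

183.75

Sort by value density: Email 44/5≈8.8, Podcast 42/13≈3.23, Radio 45/18≈2.5, Influencer 46/27≈1.7, Native 9/28≈0.321.
Take all of Email (5 $, value 44) ; 79 $ left.
All 13 $ of Podcast fit (value 42) ; 66 remain.
Radio: take in full, 18 $ for value 45 ; 48 left.
Take all of Influencer (27 $, value 46) ; 21 $ left.
Fill the last 21 $ with part of Native: 21/28 of it earns 6.75.
Total value = 183.75.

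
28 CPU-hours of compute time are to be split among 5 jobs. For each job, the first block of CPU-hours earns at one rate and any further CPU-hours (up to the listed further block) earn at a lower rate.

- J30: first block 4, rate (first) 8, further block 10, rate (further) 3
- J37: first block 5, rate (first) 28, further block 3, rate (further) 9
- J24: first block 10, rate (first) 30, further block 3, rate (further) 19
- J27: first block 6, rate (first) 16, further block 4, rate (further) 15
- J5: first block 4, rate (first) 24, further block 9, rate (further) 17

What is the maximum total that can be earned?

Order all 10 blocks by rate: J24/tier1 30 > J37/tier1 28 > J5/tier1 24 > J24/tier2 19 > J5/tier2 17 > J27/tier1 16 > J27/tier2 15 > J37/tier2 9 > J30/tier1 8 > J30/tier2 3.
J24/tier1 (30): +10 → 18 left.
J37 tier1 at 28: fill all 5 → 13 left.
Fill J5 tier1 block (4 at 24) → 9 left.
J24 tier2 at 19: fill all 3 → 6 left.
6 remain; put them into J5 tier2 at 17.
Total = 30×10 + 28×5 + 24×4 + 19×3 + 17×6 = 695.

695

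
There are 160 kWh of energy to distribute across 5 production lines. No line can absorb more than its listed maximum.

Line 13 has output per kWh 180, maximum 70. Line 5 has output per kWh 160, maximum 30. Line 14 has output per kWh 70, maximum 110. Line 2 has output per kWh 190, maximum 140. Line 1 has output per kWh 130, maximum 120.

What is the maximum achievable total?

30200

Highest output per kWh first: Line 2 190 > Line 13 180 > Line 5 160 > Line 1 130 > Line 14 70.
Line 2: +140 to 140 (cap) ; 20 left.
Line 13 has room for 70 but only 20 remain, so it gets 20.
Total = 180×20 + 190×140 = 30200.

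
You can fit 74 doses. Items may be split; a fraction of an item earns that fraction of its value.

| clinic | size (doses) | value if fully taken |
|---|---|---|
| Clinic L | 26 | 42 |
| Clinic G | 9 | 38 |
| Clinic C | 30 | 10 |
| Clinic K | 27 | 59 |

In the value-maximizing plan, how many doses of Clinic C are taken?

Rank by value-to-size ratio: Clinic G 38/9≈4.22, Clinic K 59/27≈2.19, Clinic L 42/26≈1.62, Clinic C 10/30≈0.333.
All 9 doses of Clinic G fit (value 38) ; 65 remain.
Take all of Clinic K (27 doses, value 59) ; 38 doses left.
All 26 doses of Clinic L fit (value 42) ; 12 remain.
Fill the last 12 doses with part of Clinic C: 12/30 of it earns 4.

12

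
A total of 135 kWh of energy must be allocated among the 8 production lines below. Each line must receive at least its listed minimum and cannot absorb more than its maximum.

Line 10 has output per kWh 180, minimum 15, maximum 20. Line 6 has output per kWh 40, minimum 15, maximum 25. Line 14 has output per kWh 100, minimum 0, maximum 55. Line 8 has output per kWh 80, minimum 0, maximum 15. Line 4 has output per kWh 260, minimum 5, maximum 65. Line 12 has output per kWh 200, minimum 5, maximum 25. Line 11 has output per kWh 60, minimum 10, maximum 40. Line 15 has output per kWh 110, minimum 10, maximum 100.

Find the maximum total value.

25900

Meeting every minimum uses 15+15+0+0+5+5+10+10 = 60 kWh, leaving 75.
Order the production lines by output per kWh: Line 4 260 > Line 12 200 > Line 10 180 > Line 15 110 > Line 14 100 > Line 8 80 > Line 11 60 > Line 6 40.
Line 4 takes 60 more to reach its cap of 65 — 15 left.
Line 12: +15 (room for 20) → 20. Pool exhausted.
Total = 180×15 + 40×15 + 260×65 + 200×20 + 60×10 + 110×10 = 25900.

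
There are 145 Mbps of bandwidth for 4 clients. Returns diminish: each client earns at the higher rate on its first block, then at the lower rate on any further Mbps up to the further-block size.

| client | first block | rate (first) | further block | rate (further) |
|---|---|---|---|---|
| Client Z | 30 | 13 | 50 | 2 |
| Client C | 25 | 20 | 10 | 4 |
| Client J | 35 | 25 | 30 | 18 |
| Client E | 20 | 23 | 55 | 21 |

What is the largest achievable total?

Rank every tier by rate: Client J/first 25 > Client E/first 23 > Client E/second 21 > Client C/first 20 > Client J/second 18 > Client Z/first 13 > Client C/second 4 > Client Z/second 2.
Client J/first (25): +35 — 110 left.
Fill Client E first block (20 at 23) — 90 left.
Client E second at 21: fill all 55 — 35 left.
Fill Client C first block (25 at 20) — 10 left.
10 remain; put them into Client J second at 18.
Total = 25×35 + 23×20 + 21×55 + 20×25 + 18×10 = 3170.

3170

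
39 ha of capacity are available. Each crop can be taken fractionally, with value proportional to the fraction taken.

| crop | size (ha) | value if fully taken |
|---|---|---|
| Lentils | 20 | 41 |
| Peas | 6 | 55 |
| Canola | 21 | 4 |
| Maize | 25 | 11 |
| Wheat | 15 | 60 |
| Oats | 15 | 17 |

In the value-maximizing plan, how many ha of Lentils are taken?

Rank by value-to-size ratio: Peas 55/6≈9.17, Wheat 60/15≈4, Lentils 41/20≈2.05, Oats 17/15≈1.13, Maize 11/25≈0.44, Canola 4/21≈0.19.
All 6 ha of Peas fit (value 55) → 33 remain.
All 15 ha of Wheat fit (value 60) → 18 remain.
Fill the last 18 ha with part of Lentils: 18/20 of it earns 36.9.

18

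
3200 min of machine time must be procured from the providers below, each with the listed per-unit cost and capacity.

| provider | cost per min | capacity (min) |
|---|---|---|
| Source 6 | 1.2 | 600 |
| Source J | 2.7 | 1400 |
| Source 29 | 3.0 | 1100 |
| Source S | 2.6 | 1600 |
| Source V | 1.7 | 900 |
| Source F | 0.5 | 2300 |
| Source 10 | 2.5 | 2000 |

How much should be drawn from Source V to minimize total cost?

300

Cheapest first:
Source F (0.5): use full 2300 → 900 min to go.
Source 6 (1.2): use full 600 → 300 min to go.
Source V at 1.7: take 300 of its 900 → requirement met.
Source 10, Source S, Source J, Source 29: unused.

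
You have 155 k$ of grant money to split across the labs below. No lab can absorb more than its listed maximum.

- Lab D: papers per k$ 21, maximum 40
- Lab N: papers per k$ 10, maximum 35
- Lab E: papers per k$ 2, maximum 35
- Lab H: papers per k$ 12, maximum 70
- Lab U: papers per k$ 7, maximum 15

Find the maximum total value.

Highest papers per k$ first: Lab D 21 > Lab H 12 > Lab N 10 > Lab U 7 > Lab E 2.
Lab D: +40 to 40 (cap) ; 115 left.
Lab H takes 70 to reach its cap of 70 ; 45 left.
Give Lab N 35 to hit its cap of 35 ; 10 left.
Lab U has room for 15 but only 10 remain, so it gets 10.
Total = 21×40 + 10×35 + 12×70 + 7×10 = 2100.

2100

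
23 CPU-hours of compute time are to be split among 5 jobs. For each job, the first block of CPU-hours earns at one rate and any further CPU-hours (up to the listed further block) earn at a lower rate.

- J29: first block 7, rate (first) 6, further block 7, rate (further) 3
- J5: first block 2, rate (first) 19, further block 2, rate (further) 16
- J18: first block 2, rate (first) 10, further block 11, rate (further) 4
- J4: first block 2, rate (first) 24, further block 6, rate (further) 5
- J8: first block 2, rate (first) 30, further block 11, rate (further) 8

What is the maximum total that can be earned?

298

Treat each block as its own option and order by rate: J8/tier1 30 > J4/tier1 24 > J5/tier1 19 > J5/tier2 16 > J18/tier1 10 > J8/tier2 8 > J29/tier1 6 > J4/tier2 5 > J18/tier2 4 > J29/tier2 3.
Fill J8 tier1 block (2 at 30) → 21 left.
J4 tier1 at 24: fill all 2 → 19 left.
J5 tier1 at 19: fill all 2 → 17 left.
J5 tier2 at 16: fill all 2 → 15 left.
Fill J18 tier1 block (2 at 10) → 13 left.
J8 tier2 at 8: fill all 11 → 2 left.
J29/tier1: +2 of 7 at 6; pool empty.
Total = 30×2 + 24×2 + 19×2 + 16×2 + 10×2 + 8×11 + 6×2 = 298.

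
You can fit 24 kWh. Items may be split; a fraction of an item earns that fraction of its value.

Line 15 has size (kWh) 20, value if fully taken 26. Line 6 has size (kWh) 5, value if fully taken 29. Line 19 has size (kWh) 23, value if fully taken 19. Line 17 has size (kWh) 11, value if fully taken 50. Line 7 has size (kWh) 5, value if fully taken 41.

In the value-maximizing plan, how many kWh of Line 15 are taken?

Best value per unit of size first: Line 7 41/5≈8.2, Line 6 29/5≈5.8, Line 17 50/11≈4.55, Line 15 26/20≈1.3, Line 19 19/23≈0.826.
Line 7: take in full, 5 kWh for value 41 — 19 left.
All 5 kWh of Line 6 fit (value 29) — 14 remain.
All 11 kWh of Line 17 fit (value 50) — 3 remain.
3 kWh left: a 3/20 share of Line 15 gives 26×3/20 = 3.9.

3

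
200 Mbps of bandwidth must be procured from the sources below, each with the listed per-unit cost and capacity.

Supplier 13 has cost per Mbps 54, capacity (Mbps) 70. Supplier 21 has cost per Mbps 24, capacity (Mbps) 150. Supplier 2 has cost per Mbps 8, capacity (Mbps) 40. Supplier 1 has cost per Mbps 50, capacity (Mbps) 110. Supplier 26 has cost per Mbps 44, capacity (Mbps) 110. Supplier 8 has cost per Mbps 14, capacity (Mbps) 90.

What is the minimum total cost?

3260

Fill from the cheapest source first.
Supplier 2 at 8: take all 40 Mbps ; 160 still needed.
Take 90 from Supplier 8 at 14 ; need 70 more.
Supplier 21 (24): take the remaining 70 ; done.
Supplier 26, Supplier 1, Supplier 13: unused.
Cost = 40×8 + 90×14 + 70×24 = 3260.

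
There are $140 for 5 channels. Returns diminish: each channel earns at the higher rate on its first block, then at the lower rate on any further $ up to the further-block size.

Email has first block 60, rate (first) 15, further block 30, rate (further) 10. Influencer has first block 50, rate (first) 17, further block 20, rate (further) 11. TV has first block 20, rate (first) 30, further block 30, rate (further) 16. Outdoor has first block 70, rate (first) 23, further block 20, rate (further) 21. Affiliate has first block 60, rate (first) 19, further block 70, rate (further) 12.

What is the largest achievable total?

3200

Treat each block as its own option and order by rate: TV/first 30 > Outdoor/first 23 > Outdoor/second 21 > Affiliate/first 19 > Influencer/first 17 > TV/second 16 > Email/first 15 > Affiliate/second 12 > Influencer/second 11 > Email/second 10.
TV first at 30: fill all 20 ; 120 left.
Fill Outdoor first block (70 at 23) ; 50 left.
Fill Outdoor second block (20 at 21) ; 30 left.
Affiliate first at 19: only 30 left, fill 30.
Total = 30×20 + 23×70 + 21×20 + 19×30 = 3200.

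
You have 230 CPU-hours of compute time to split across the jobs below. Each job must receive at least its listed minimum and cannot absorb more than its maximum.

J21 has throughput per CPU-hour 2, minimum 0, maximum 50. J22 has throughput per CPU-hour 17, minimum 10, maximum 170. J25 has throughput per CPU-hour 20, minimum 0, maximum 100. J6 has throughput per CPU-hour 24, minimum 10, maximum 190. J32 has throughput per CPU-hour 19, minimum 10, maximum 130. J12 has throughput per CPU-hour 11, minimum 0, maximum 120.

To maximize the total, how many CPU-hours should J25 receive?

20

Meeting every minimum uses 0+10+0+10+10+0 = 30 CPU-hours, leaving 200.
Highest throughput per CPU-hour first: J6 24 > J25 20 > J32 19 > J22 17 > J12 11 > J21 2.
J6 takes 180 more to reach its cap of 190 ; 20 left.
J25 has room for 100 more but only 20 remain, so it gets 20.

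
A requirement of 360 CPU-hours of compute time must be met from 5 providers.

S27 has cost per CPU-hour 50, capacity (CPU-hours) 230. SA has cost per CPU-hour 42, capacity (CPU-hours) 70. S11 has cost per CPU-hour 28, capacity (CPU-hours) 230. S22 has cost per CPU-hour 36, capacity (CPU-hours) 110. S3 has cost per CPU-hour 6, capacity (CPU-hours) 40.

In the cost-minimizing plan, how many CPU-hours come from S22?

90

Cheapest first:
S3 (6): use full 40 → 320 CPU-hours to go.
Take 230 from S11 at 28 → need 90 more.
S22 (36): take the remaining 90 → done.
SA, S27: unused.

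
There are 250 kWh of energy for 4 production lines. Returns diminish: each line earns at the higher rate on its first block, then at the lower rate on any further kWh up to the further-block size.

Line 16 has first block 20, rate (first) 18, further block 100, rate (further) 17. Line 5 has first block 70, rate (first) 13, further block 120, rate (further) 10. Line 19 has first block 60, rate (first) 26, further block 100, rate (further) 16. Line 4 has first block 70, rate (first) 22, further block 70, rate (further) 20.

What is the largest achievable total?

5370

Rank every tier by rate: Line 19/T1 26 > Line 4/T1 22 > Line 4/T2 20 > Line 16/T1 18 > Line 16/T2 17 > Line 19/T2 16 > Line 5/T1 13 > Line 5/T2 10.
Fill Line 19 T1 block (60 at 26) ; 190 left.
Fill Line 4 T1 block (70 at 22) ; 120 left.
Line 4 T2 at 20: fill all 70 ; 50 left.
Line 16 T1 at 18: fill all 20 ; 30 left.
Line 16/T2: +30 of 100 at 17; pool empty.
Total = 26×60 + 22×70 + 20×70 + 18×20 + 17×30 = 5370.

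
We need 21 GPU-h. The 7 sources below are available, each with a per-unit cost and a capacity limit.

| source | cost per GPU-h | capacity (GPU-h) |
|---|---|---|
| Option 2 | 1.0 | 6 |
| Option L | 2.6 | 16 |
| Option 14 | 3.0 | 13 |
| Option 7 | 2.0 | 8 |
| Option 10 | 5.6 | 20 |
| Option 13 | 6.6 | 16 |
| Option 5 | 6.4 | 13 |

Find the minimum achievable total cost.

40.2

Use sources in increasing cost order.
Option 2 (1.0): use full 6 — 15 GPU-h to go.
Option 7 at 2.0: take all 8 GPU-h — 7 still needed.
Take 7 from Option L at 2.6 to finish.
Option 14, Option 10, Option 5, Option 13: unused.
Cost = 6×1.0 + 8×2.0 + 7×2.6 = 40.2.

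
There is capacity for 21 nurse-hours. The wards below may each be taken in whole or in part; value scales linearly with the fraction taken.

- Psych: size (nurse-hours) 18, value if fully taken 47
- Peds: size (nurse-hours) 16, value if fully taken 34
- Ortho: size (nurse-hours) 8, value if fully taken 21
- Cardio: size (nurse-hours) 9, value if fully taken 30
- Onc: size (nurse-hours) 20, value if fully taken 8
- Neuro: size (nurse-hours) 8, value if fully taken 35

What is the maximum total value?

Sort by value density: Neuro 35/8≈4.38, Cardio 30/9≈3.33, Ortho 21/8≈2.62, Psych 47/18≈2.61, Peds 34/16≈2.12, Onc 8/20≈0.4.
Neuro: take in full, 8 nurse-hours for value 35 → 13 left.
Take all of Cardio (9 nurse-hours, value 30) → 4 nurse-hours left.
Only 4 nurse-hours remain; take 4/8 of Ortho for value 21×4/8 = 10.5.
Total value = 75.5.

75.5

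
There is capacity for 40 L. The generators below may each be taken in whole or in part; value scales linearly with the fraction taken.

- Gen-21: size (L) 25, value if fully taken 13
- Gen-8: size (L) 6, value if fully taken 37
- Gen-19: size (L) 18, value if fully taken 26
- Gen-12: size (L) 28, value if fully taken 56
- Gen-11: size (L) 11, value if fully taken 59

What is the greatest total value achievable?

Best value per unit of size first: Gen-8 37/6≈6.17, Gen-11 59/11≈5.36, Gen-12 56/28≈2, Gen-19 26/18≈1.44, Gen-21 13/25≈0.52.
Gen-8: take in full, 6 L for value 37 ; 34 left.
Take all of Gen-11 (11 L, value 59) ; 23 L left.
23 L left: a 23/28 share of Gen-12 gives 56×23/28 = 46.
Total value = 142.

142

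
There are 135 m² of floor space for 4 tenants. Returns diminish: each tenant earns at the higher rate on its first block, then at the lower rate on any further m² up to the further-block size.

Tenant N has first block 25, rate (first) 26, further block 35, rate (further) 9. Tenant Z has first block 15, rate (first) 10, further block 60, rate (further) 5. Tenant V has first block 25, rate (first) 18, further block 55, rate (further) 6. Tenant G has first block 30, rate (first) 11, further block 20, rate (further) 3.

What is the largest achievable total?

Rank every tier by rate: Tenant N/first 26 > Tenant V/first 18 > Tenant G/first 11 > Tenant Z/first 10 > Tenant N/second 9 > Tenant V/second 6 > Tenant Z/second 5 > Tenant G/second 3.
Tenant N/first (26): +25 → 110 left.
Tenant V/first (18): +25 → 85 left.
Tenant G/first (11): +30 → 55 left.
Tenant Z first at 10: fill all 15 → 40 left.
Fill Tenant N second block (35 at 9) → 5 left.
Tenant V second at 6: only 5 left, fill 5.
Total = 26×25 + 18×25 + 11×30 + 10×15 + 9×35 + 6×5 = 1925.

1925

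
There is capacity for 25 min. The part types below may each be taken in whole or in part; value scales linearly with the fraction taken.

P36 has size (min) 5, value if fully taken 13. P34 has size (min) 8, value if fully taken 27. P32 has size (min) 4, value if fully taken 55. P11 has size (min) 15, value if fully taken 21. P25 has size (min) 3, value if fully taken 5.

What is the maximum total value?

107

Best value per unit of size first: P32 55/4≈13.8, P34 27/8≈3.38, P36 13/5≈2.6, P25 5/3≈1.67, P11 21/15≈1.4.
P32: take in full, 4 min for value 55 — 21 left.
Take all of P34 (8 min, value 27) — 13 min left.
Take all of P36 (5 min, value 13) — 8 min left.
Take all of P25 (3 min, value 5) — 5 min left.
5 min left: a 5/15 share of P11 gives 21×5/15 = 7.
Total value = 107.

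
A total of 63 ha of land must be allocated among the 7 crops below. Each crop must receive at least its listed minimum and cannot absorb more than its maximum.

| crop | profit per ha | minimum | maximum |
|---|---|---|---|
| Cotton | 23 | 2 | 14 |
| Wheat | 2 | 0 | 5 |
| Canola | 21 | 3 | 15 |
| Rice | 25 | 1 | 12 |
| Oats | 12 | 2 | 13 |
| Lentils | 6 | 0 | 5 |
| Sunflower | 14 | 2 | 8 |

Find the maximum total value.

Meeting every minimum uses 2+0+3+1+2+0+2 = 10 ha, leaving 53.
Rank by profit per ha: Rice 25 > Cotton 23 > Canola 21 > Sunflower 14 > Oats 12 > Lentils 6 > Wheat 2.
Rice: +11 to 12 (cap) — 42 left.
Cotton takes 12 more to reach its cap of 14 — 30 left.
Canola: +12 to 15 (cap) — 18 left.
Sunflower takes 6 more to reach its cap of 8 — 12 left.
Oats takes 11 more to reach its cap of 13 — 1 left.
Lentils: +1 (room for 5) → 1. Pool exhausted.
Total = 23×14 + 21×15 + 25×12 + 12×13 + 6×1 + 14×8 = 1211.

1211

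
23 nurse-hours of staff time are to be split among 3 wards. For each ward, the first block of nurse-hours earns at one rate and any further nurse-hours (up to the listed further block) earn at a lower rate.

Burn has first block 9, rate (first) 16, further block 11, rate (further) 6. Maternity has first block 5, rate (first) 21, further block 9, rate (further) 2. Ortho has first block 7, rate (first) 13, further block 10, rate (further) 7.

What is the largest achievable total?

354

Treat each block as its own option and order by rate: Maternity/T1 21 > Burn/T1 16 > Ortho/T1 13 > Ortho/T2 7 > Burn/T2 6 > Maternity/T2 2.
Maternity/T1 (21): +5 → 18 left.
Burn T1 at 16: fill all 9 → 9 left.
Fill Ortho T1 block (7 at 13) → 2 left.
Ortho T2 at 7: only 2 left, fill 2.
Total = 21×5 + 16×9 + 13×7 + 7×2 = 354.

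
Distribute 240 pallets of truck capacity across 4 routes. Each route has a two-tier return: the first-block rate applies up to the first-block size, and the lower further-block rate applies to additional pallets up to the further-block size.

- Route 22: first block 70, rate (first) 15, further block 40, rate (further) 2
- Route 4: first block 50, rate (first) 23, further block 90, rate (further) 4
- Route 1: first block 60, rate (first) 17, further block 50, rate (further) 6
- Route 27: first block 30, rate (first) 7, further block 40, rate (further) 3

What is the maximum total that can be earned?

Treat each block as its own option and order by rate: Route 4/first 23 > Route 1/first 17 > Route 22/first 15 > Route 27/first 7 > Route 1/second 6 > Route 4/second 4 > Route 27/second 3 > Route 22/second 2.
Route 4 first at 23: fill all 50 → 190 left.
Route 1/first (17): +60 → 130 left.
Route 22 first at 15: fill all 70 → 60 left.
Route 27/first (7): +30 → 30 left.
30 remain; put them into Route 1 second at 6.
Total = 23×50 + 17×60 + 15×70 + 7×30 + 6×30 = 3610.

3610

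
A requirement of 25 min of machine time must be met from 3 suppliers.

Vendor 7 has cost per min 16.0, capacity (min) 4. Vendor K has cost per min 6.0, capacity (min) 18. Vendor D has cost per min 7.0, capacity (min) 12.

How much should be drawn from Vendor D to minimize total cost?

7

Fill from the cheapest supplier first.
Vendor K (6.0): use full 18 → 7 min to go.
Vendor D at 7.0: take 7 of its 12 → requirement met.
Vendor 7: unused.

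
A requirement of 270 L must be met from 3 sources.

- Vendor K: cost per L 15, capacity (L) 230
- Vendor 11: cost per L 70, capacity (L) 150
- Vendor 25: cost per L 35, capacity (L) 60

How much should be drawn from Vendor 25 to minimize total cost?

40

Use sources in increasing cost order.
Take 230 from Vendor K at 15 ; need 40 more.
Vendor 25 (35): take the remaining 40 ; done.
Vendor 11: unused.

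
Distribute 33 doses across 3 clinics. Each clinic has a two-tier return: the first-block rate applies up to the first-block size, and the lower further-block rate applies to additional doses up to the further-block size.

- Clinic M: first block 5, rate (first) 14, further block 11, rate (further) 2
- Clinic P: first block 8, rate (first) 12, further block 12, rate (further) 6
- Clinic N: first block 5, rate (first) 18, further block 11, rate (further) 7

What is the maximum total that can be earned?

Treat each block as its own option and order by rate: Clinic N/tier1 18 > Clinic M/tier1 14 > Clinic P/tier1 12 > Clinic N/tier2 7 > Clinic P/tier2 6 > Clinic M/tier2 2.
Clinic N tier1 at 18: fill all 5 → 28 left.
Clinic M/tier1 (14): +5 → 23 left.
Clinic P/tier1 (12): +8 → 15 left.
Clinic N tier2 at 7: fill all 11 → 4 left.
Clinic P/tier2: +4 of 12 at 6; pool empty.
Total = 18×5 + 14×5 + 12×8 + 7×11 + 6×4 = 357.

357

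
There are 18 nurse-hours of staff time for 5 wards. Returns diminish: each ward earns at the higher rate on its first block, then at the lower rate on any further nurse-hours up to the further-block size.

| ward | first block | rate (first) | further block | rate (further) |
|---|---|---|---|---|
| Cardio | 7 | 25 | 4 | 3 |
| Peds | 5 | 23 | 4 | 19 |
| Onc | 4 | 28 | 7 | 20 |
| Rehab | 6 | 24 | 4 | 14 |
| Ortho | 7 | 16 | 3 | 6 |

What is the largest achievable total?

454

Rank every tier by rate: Onc/tier1 28 > Cardio/tier1 25 > Rehab/tier1 24 > Peds/tier1 23 > Onc/tier2 20 > Peds/tier2 19 > Ortho/tier1 16 > Rehab/tier2 14 > Ortho/tier2 6 > Cardio/tier2 3.
Fill Onc tier1 block (4 at 28) ; 14 left.
Cardio tier1 at 25: fill all 7 ; 7 left.
Fill Rehab tier1 block (6 at 24) ; 1 left.
1 remain; put them into Peds tier1 at 23.
Total = 28×4 + 25×7 + 24×6 + 23×1 = 454.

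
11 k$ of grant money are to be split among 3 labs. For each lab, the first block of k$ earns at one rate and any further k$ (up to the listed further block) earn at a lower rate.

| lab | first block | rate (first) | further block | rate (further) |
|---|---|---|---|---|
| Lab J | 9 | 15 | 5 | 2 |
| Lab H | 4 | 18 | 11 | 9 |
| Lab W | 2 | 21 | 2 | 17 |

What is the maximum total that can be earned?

193

Order all 6 blocks by rate: Lab W/tier1 21 > Lab H/tier1 18 > Lab W/tier2 17 > Lab J/tier1 15 > Lab H/tier2 9 > Lab J/tier2 2.
Lab W tier1 at 21: fill all 2 ; 9 left.
Lab H tier1 at 18: fill all 4 ; 5 left.
Lab W tier2 at 17: fill all 2 ; 3 left.
3 remain; put them into Lab J tier1 at 15.
Total = 21×2 + 18×4 + 17×2 + 15×3 = 193.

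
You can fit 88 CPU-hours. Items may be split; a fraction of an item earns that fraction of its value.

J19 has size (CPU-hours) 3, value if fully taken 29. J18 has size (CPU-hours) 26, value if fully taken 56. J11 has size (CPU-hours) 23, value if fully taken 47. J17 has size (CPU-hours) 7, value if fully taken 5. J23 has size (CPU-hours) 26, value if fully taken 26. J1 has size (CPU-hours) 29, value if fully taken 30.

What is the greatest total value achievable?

169

Rank by value-to-size ratio: J19 29/3≈9.67, J18 56/26≈2.15, J11 47/23≈2.04, J1 30/29≈1.03, J23 26/26≈1, J17 5/7≈0.714.
J19: take in full, 3 CPU-hours for value 29 — 85 left.
Take all of J18 (26 CPU-hours, value 56) — 59 CPU-hours left.
J11: take in full, 23 CPU-hours for value 47 — 36 left.
J1: take in full, 29 CPU-hours for value 30 — 7 left.
Only 7 CPU-hours remain; take 7/26 of J23 for value 26×7/26 = 7.
Total value = 169.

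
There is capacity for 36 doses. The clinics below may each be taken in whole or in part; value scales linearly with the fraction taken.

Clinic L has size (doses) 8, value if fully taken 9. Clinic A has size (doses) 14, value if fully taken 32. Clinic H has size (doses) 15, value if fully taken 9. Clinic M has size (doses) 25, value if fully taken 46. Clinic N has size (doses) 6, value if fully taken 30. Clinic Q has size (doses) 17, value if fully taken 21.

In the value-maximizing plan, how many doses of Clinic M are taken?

16

Best value per unit of size first: Clinic N 30/6≈5, Clinic A 32/14≈2.29, Clinic M 46/25≈1.84, Clinic Q 21/17≈1.24, Clinic L 9/8≈1.12, Clinic H 9/15≈0.6.
All 6 doses of Clinic N fit (value 30) — 30 remain.
Clinic A: take in full, 14 doses for value 32 — 16 left.
Only 16 doses remain; take 16/25 of Clinic M for value 46×16/25 = 29.44.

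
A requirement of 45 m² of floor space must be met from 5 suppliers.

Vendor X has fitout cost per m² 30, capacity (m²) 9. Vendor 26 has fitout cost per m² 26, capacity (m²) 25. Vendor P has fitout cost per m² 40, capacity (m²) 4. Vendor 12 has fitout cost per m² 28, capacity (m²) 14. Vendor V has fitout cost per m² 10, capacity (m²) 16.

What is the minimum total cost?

922

Cheapest first:
Vendor V at 10: take all 16 m² — 29 still needed.
Take 25 from Vendor 26 at 26 — need 4 more.
Take 4 from Vendor 12 at 28 to finish.
Vendor X, Vendor P: unused.
Cost = 16×10 + 25×26 + 4×28 = 922.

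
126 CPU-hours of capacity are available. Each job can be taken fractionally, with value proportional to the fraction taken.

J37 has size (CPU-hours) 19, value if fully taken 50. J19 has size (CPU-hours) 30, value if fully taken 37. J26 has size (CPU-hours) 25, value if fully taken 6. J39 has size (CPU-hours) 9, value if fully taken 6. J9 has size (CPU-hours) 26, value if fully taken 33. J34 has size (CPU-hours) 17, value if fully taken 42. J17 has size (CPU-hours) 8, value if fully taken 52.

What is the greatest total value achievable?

Rank by value-to-size ratio: J17 52/8≈6.5, J37 50/19≈2.63, J34 42/17≈2.47, J9 33/26≈1.27, J19 37/30≈1.23, J39 6/9≈0.667, J26 6/25≈0.24.
All 8 CPU-hours of J17 fit (value 52) — 118 remain.
J37: take in full, 19 CPU-hours for value 50 — 99 left.
J34: take in full, 17 CPU-hours for value 42 — 82 left.
Take all of J9 (26 CPU-hours, value 33) — 56 CPU-hours left.
Take all of J19 (30 CPU-hours, value 37) — 26 CPU-hours left.
J39: take in full, 9 CPU-hours for value 6 — 17 left.
17 CPU-hours left: a 17/25 share of J26 gives 6×17/25 = 4.08.
Total value = 224.08.

224.08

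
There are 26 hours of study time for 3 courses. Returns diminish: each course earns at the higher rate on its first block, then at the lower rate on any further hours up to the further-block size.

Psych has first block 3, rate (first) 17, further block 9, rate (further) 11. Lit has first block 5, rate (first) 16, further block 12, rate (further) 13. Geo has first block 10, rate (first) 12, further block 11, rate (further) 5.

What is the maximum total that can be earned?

359

Treat each block as its own option and order by rate: Psych/first 17 > Lit/first 16 > Lit/second 13 > Geo/first 12 > Psych/second 11 > Geo/second 5.
Psych/first (17): +3 ; 23 left.
Lit first at 16: fill all 5 ; 18 left.
Lit/second (13): +12 ; 6 left.
Geo first at 12: only 6 left, fill 6.
Total = 17×3 + 16×5 + 13×12 + 12×6 = 359.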